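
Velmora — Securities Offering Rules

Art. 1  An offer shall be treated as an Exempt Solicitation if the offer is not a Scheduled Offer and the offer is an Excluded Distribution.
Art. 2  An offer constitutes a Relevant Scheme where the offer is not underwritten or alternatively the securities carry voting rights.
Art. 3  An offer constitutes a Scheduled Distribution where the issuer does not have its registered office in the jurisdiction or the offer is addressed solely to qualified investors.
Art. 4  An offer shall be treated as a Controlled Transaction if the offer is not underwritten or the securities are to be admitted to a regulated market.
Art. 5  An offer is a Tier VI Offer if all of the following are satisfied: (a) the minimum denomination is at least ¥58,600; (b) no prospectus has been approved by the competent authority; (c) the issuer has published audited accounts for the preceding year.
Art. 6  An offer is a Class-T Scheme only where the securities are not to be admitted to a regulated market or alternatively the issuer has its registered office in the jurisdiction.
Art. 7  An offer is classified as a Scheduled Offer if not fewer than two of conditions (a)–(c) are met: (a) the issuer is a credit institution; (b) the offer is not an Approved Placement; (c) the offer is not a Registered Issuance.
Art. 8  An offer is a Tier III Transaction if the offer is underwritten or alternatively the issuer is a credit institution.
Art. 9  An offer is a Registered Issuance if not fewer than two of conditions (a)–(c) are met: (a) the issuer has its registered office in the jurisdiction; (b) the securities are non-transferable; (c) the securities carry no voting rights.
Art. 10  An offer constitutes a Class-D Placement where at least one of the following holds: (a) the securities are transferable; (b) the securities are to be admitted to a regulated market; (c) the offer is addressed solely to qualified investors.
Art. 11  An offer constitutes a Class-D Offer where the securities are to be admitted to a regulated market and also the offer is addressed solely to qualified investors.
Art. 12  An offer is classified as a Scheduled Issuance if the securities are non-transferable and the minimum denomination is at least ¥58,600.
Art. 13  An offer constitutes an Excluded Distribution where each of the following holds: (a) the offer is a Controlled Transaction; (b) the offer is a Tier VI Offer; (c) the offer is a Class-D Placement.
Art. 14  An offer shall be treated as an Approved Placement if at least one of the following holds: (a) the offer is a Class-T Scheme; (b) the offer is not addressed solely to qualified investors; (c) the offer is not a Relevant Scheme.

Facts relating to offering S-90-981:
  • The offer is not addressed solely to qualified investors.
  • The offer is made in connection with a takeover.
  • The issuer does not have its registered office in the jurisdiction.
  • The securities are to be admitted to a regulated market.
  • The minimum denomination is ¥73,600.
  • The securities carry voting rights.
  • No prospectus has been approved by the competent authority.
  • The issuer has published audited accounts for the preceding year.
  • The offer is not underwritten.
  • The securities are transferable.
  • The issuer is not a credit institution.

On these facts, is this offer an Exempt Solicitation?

article 6 — Class-T Scheme: [the securities are not to be admitted to a regulated market? no] OR [the issuer has its registered office in the jurisdiction? no] → not satisfied.
article 2 — Relevant Scheme: [the offer is not underwritten? yes] OR [the securities carry voting rights? yes] → satisfied.
article 14 — Approved Placement: [Class-T Scheme (article 6)? no] OR [the offer is not addressed solely to qualified investors? yes] OR [not a Relevant Scheme (article 2)? no] → satisfied.
article 9 — Registered Issuance: the issuer has its registered office in the jurisdiction? no; the securities are non-transferable? no; the securities carry no voting rights? no — 0 of 3 hold (need ≥2) → not satisfied.
article 7 — Scheduled Offer: the issuer is a credit institution? no; not an Approved Placement (article 14)? no; not a Registered Issuance (article 9)? yes — 1 of 3 hold (need ≥2) → not satisfied.
article 4 — Controlled Transaction: [the offer is not underwritten? yes] OR [the securities are to be admitted to a regulated market? yes] → satisfied.
article 5 — Tier VI Offer: [minimum denomination: ¥73,600 ≥ ¥58,600? yes] AND [no prospectus has been approved by the competent authority? yes] AND [the issuer has published audited accounts for the preceding year? yes] → satisfied.
article 10 — Class-D Placement: [the securities are transferable? yes] OR [the securities are to be admitted to a regulated market? yes] OR [the offer is addressed solely to qualified investors? no] → satisfied.
article 13 — Excluded Distribution: [Controlled Transaction (article 4)? yes] AND [Tier VI Offer (article 5)? yes] AND [Class-D Placement (article 10)? yes] → satisfied.
article 1 — Exempt Solicitation: [not a Scheduled Offer (article 7)? yes] AND [Excluded Distribution (article 13)? yes] → satisfied.

Yes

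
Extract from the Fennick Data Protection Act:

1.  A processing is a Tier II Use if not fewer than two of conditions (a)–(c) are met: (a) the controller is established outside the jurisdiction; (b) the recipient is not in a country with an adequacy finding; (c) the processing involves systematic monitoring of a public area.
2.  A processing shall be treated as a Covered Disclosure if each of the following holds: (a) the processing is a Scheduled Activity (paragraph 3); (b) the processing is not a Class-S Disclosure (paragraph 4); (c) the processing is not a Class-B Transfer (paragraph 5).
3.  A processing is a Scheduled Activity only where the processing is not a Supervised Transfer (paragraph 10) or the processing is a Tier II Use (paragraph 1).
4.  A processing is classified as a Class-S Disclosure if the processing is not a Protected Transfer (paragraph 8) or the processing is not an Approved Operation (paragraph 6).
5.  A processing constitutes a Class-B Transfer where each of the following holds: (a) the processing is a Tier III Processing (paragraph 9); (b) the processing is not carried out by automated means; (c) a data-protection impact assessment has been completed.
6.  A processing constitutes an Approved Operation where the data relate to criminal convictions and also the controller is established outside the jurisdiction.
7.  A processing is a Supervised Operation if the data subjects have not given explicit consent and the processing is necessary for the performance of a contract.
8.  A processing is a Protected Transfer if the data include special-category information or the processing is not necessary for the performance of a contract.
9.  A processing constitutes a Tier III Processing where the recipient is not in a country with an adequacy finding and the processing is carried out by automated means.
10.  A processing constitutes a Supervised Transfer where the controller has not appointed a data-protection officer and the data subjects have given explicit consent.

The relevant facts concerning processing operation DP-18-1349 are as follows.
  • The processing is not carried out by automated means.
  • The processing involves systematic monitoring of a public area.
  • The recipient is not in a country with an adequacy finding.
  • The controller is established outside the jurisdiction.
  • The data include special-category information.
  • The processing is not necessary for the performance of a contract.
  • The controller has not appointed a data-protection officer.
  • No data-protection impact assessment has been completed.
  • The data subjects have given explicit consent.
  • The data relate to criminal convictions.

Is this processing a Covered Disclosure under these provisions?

Yes

paragraph 10 — Supervised Transfer: [the controller has not appointed a data-protection officer? yes] AND [the data subjects have given explicit consent? yes] → satisfied.
paragraph 1 — Tier II Use: the controller is established outside the jurisdiction? yes; the recipient is not in a country with an adequacy finding? yes; the processing involves systematic monitoring of a public area? yes — 3 of 3 hold (need ≥2) → satisfied.
paragraph 3 — Scheduled Activity: [not a Supervised Transfer (paragraph 10)? no] OR [Tier II Use (paragraph 1)? yes] → satisfied.
paragraph 8 — Protected Transfer: [the data include special-category information? yes] OR [the processing is not necessary for the performance of a contract? yes] → satisfied.
paragraph 6 — Approved Operation: [the data relate to criminal convictions? yes] AND [the controller is established outside the jurisdiction? yes] → satisfied.
paragraph 4 — Class-S Disclosure: [not a Protected Transfer (paragraph 8)? no] OR [not an Approved Operation (paragraph 6)? no] → not satisfied.
paragraph 9 — Tier III Processing: [the recipient is not in a country with an adequacy finding? yes] AND [the processing is carried out by automated means? no] → not satisfied.
paragraph 5 — Class-B Transfer: [Tier III Processing (paragraph 9)? no] AND [the processing is not carried out by automated means? yes] AND [a data-protection impact assessment has been completed? no] → not satisfied.
paragraph 2 — Covered Disclosure: [Scheduled Activity (paragraph 3)? yes] AND [not a Class-S Disclosure (paragraph 4)? yes] AND [not a Class-B Transfer (paragraph 5)? yes] → satisfied.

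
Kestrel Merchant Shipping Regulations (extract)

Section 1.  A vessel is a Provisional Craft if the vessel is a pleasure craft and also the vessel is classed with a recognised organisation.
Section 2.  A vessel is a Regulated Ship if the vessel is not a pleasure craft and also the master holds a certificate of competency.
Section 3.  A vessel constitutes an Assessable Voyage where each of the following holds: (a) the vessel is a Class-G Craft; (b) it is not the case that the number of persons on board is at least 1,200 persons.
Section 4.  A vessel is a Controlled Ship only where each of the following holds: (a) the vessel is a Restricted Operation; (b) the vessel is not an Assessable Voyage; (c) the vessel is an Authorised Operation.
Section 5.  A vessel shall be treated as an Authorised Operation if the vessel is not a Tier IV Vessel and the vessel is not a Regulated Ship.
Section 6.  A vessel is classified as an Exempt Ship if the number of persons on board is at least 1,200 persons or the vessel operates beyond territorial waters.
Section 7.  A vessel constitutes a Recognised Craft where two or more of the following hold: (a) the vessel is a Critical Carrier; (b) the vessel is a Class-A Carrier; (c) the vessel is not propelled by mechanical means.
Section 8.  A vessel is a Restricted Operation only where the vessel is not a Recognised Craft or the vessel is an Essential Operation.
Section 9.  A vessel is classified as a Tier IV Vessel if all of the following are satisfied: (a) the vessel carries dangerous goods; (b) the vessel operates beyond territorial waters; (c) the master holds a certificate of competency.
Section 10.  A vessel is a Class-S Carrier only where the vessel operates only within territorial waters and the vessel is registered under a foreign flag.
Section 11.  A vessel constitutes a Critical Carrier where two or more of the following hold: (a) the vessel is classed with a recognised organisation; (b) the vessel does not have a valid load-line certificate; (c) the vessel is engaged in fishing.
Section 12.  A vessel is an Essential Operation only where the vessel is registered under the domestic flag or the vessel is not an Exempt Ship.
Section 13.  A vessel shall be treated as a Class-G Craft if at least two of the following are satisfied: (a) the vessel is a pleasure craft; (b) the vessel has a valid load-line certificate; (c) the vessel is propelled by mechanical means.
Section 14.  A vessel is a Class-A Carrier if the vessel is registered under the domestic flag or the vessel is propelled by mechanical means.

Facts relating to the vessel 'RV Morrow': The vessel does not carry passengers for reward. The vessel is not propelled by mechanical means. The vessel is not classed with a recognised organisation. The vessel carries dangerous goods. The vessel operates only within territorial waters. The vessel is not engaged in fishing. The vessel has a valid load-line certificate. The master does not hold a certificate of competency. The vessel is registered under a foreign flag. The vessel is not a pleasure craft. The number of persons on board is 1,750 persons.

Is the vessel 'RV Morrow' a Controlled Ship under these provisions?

Yes

section 11 — Critical Carrier: the vessel is classed with a recognised organisation? no; the vessel does not have a valid load-line certificate? no; the vessel is engaged in fishing? no — 0 of 3 hold (need ≥2) → not satisfied.
section 14 — Class-A Carrier: [the vessel is registered under the domestic flag? no] OR [the vessel is propelled by mechanical means? no] → not satisfied.
section 7 — Recognised Craft: Critical Carrier (section 11)? no; Class-A Carrier (section 14)? no; the vessel is not propelled by mechanical means? yes — 1 of 3 hold (need ≥2) → not satisfied.
section 6 — Exempt Ship: [number of persons on board: 1,750 persons ≥ 1,200 persons? yes] OR [the vessel operates beyond territorial waters? no] → satisfied.
section 12 — Essential Operation: [the vessel is registered under the domestic flag? no] OR [not an Exempt Ship (section 6)? no] → not satisfied.
section 8 — Restricted Operation: [not a Recognised Craft (section 7)? yes] OR [Essential Operation (section 12)? no] → satisfied.
section 13 — Class-G Craft: the vessel is a pleasure craft? no; the vessel has a valid load-line certificate? yes; the vessel is propelled by mechanical means? no — 1 of 3 hold (need ≥2) → not satisfied.
section 3 — Assessable Voyage: [Class-G Craft (section 13)? no] AND [number of persons on board: 1,750 persons ≥ 1,200 persons? yes, so negated condition no] → not satisfied.
section 9 — Tier IV Vessel: [the vessel carries dangerous goods? yes] AND [the vessel operates beyond territorial waters? no] AND [the master holds a certificate of competency? no] → not satisfied.
section 2 — Regulated Ship: [the vessel is not a pleasure craft? yes] AND [the master holds a certificate of competency? no] → not satisfied.
section 5 — Authorised Operation: [not a Tier IV Vessel (section 9)? yes] AND [not a Regulated Ship (section 2)? yes] → satisfied.
section 4 — Controlled Ship: [Restricted Operation (section 8)? yes] AND [not an Assessable Voyage (section 3)? yes] AND [Authorised Operation (section 5)? yes] → satisfied.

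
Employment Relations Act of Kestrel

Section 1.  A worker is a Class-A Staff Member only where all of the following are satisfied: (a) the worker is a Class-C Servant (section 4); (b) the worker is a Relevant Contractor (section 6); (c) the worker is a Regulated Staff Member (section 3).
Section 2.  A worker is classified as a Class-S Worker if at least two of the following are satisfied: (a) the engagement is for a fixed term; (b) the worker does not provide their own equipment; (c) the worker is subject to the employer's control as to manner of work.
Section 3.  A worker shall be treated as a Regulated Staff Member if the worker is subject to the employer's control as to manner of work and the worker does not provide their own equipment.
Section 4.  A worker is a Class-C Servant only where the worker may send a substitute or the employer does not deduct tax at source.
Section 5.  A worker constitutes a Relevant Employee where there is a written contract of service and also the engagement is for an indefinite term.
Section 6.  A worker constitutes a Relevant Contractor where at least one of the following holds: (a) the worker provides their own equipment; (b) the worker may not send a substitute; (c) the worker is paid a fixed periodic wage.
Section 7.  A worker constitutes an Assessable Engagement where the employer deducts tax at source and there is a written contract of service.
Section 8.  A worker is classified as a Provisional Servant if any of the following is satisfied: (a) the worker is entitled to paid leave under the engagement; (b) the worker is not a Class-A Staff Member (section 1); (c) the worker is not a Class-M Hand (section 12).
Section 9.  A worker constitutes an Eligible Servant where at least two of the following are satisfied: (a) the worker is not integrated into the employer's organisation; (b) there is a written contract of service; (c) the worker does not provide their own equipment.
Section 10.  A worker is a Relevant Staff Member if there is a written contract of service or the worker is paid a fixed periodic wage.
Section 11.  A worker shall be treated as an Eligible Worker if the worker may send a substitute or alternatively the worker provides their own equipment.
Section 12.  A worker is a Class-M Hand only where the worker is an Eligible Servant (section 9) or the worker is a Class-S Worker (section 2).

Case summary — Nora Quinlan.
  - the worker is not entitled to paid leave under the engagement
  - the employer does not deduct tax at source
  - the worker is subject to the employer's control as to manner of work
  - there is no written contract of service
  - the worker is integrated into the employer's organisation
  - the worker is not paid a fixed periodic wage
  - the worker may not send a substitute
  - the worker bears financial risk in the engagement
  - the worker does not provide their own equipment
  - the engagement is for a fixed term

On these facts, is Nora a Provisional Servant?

section 4 — Class-C Servant: [the worker may send a substitute? no] OR [the employer does not deduct tax at source? yes] → satisfied.
section 6 — Relevant Contractor: [the worker provides their own equipment? no] OR [the worker may not send a substitute? yes] OR [the worker is paid a fixed periodic wage? no] → satisfied.
section 3 — Regulated Staff Member: [the worker is subject to the employer's control as to manner of work? yes] AND [the worker does not provide their own equipment? yes] → satisfied.
section 1 — Class-A Staff Member: [Class-C Servant (section 4)? yes] AND [Relevant Contractor (section 6)? yes] AND [Regulated Staff Member (section 3)? yes] → satisfied.
section 9 — Eligible Servant: the worker is not integrated into the employer's organisation? no; there is a written contract of service? no; the worker does not provide their own equipment? yes — 1 of 3 hold (need ≥2) → not satisfied.
section 2 — Class-S Worker: the engagement is for a fixed term? yes; the worker does not provide their own equipment? yes; the worker is subject to the employer's control as to manner of work? yes — 3 of 3 hold (need ≥2) → satisfied.
section 12 — Class-M Hand: [Eligible Servant (section 9)? no] OR [Class-S Worker (section 2)? yes] → satisfied.
section 8 — Provisional Servant: [the worker is entitled to paid leave under the engagement? no] OR [not a Class-A Staff Member (section 1)? no] OR [not a Class-M Hand (section 12)? no] → not satisfied.

No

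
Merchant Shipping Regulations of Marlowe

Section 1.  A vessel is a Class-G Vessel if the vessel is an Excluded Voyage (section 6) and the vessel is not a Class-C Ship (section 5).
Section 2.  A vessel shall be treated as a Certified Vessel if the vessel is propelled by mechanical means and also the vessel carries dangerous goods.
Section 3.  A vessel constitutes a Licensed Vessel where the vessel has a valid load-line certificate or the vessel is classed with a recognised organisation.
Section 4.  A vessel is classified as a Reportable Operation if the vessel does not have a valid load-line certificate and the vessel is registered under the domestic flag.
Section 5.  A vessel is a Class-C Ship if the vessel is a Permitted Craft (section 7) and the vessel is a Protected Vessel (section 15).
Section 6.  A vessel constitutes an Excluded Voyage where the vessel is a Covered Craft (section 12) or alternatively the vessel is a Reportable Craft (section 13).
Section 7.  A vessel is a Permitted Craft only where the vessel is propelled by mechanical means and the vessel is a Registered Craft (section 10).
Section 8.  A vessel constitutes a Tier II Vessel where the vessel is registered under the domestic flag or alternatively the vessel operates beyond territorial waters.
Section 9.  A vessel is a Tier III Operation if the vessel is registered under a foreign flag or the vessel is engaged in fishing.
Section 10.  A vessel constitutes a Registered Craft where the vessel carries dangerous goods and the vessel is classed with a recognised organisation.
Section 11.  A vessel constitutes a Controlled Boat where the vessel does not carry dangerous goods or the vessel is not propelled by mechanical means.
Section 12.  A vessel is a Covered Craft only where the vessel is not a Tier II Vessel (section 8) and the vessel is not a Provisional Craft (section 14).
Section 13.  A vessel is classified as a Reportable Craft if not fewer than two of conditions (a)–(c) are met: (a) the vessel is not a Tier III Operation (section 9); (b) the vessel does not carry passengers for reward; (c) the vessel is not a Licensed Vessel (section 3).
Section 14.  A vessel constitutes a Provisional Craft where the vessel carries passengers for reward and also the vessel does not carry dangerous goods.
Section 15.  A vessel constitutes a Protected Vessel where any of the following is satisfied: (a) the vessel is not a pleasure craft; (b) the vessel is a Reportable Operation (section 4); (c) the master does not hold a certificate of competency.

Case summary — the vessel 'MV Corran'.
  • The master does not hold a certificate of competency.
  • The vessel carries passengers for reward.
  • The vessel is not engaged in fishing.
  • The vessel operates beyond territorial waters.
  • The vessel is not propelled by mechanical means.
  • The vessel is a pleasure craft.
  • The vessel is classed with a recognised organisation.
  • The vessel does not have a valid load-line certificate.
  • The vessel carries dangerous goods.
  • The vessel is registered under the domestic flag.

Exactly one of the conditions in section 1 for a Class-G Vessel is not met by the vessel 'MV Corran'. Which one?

Excluded Voyage

Under section 8: the vessel is registered under the domestic flag? yes; or the vessel operates beyond territorial waters? yes. So the vessel is a Tier II Vessel.
Under section 14: the vessel carries passengers for reward? yes; and the vessel does not carry dangerous goods? no. So the vessel is not a Provisional Craft.
Under section 12: not a Tier II Vessel (section 8)? no; and not a Provisional Craft (section 14)? yes. So the vessel is not a Covered Craft.
Under section 9: the vessel is registered under a foreign flag? no; or the vessel is engaged in fishing? no. So the vessel is not a Tier III Operation.
Under section 3: the vessel has a valid load-line certificate? no; or the vessel is classed with a recognised organisation? yes. So the vessel is a Licensed Vessel.
Under section 13: not a Tier III Operation (section 9)? yes; the vessel does not carry passengers for reward? no; not a Licensed Vessel (section 3)? no — 1 of 3 hold (need ≥2) → not satisfied.
Under section 6: Covered Craft (section 12)? no; or Reportable Craft (section 13)? no. So the vessel is not an Excluded Voyage.
Under section 10: the vessel carries dangerous goods? yes; and the vessel is classed with a recognised organisation? yes. So the vessel is a Registered Craft.
Under section 7: the vessel is propelled by mechanical means? no; and Registered Craft (section 10)? yes. So the vessel is not a Permitted Craft.
Under section 4: the vessel does not have a valid load-line certificate? yes; and the vessel is registered under the domestic flag? yes. So the vessel is a Reportable Operation.
Under section 15: the vessel is not a pleasure craft? no; or Reportable Operation (section 4)? yes; or the master does not hold a certificate of competency? yes. So the vessel is a Protected Vessel.
Under section 5: Permitted Craft (section 7)? no; and Protected Vessel (section 15)? yes. So the vessel is not a Class-C Ship.
Under section 1: Excluded Voyage (section 6)? no; and not a Class-C Ship (section 5)? yes. So the vessel is not a Class-G Vessel.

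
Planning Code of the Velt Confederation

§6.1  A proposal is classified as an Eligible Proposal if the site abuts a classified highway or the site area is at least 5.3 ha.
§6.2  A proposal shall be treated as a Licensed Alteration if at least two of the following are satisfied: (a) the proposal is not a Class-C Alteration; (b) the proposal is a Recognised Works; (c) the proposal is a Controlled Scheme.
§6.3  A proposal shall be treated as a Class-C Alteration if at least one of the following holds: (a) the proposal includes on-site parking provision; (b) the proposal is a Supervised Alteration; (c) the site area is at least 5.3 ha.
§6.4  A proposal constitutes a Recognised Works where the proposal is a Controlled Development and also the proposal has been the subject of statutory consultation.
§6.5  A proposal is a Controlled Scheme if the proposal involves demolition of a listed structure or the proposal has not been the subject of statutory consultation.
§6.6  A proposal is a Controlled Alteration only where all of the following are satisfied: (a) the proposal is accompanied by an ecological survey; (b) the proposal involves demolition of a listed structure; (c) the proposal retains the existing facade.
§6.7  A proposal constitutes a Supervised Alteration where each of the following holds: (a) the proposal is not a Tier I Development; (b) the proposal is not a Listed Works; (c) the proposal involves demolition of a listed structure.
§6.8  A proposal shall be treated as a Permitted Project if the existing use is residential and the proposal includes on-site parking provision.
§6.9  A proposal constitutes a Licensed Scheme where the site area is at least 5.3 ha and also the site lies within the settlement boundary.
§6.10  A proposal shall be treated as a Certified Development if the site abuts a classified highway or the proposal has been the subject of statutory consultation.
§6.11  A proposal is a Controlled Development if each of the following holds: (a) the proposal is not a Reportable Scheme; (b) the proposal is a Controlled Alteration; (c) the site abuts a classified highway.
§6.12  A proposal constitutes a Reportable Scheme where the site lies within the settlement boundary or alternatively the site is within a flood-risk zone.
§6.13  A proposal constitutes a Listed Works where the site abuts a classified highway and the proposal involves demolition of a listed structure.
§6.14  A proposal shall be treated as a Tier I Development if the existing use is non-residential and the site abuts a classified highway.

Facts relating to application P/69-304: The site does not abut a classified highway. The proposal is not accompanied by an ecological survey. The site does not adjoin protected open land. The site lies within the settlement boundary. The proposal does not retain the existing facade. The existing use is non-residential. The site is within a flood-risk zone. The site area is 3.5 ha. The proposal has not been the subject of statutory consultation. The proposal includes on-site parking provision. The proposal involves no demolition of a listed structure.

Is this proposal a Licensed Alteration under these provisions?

No

§6.14 — Tier I Development: [the existing use is non-residential? yes] AND [the site abuts a classified highway? no] → not satisfied.
§6.13 — Listed Works: [the site abuts a classified highway? no] AND [the proposal involves demolition of a listed structure? no] → not satisfied.
§6.7 — Supervised Alteration: [not a Tier I Development (§6.14)? yes] AND [not a Listed Works (§6.13)? yes] AND [the proposal involves demolition of a listed structure? no] → not satisfied.
§6.3 — Class-C Alteration: [the proposal includes on-site parking provision? yes] OR [Supervised Alteration (§6.7)? no] OR [site area: 3.5 ha ≥ 5.3 ha? no] → satisfied.
§6.12 — Reportable Scheme: [the site lies within the settlement boundary? yes] OR [the site is within a flood-risk zone? yes] → satisfied.
§6.6 — Controlled Alteration: [the proposal is accompanied by an ecological survey? no] AND [the proposal involves demolition of a listed structure? no] AND [the proposal retains the existing facade? no] → not satisfied.
§6.11 — Controlled Development: [not a Reportable Scheme (§6.12)? no] AND [Controlled Alteration (§6.6)? no] AND [the site abuts a classified highway? no] → not satisfied.
§6.4 — Recognised Works: [Controlled Development (§6.11)? no] AND [the proposal has been the subject of statutory consultation? no] → not satisfied.
§6.5 — Controlled Scheme: [the proposal involves demolition of a listed structure? no] OR [the proposal has not been the subject of statutory consultation? yes] → satisfied.
§6.2 — Licensed Alteration: not a Class-C Alteration (§6.3)? no; Recognised Works (§6.4)? no; Controlled Scheme (§6.5)? yes — 1 of 3 hold (need ≥2) → not satisfied.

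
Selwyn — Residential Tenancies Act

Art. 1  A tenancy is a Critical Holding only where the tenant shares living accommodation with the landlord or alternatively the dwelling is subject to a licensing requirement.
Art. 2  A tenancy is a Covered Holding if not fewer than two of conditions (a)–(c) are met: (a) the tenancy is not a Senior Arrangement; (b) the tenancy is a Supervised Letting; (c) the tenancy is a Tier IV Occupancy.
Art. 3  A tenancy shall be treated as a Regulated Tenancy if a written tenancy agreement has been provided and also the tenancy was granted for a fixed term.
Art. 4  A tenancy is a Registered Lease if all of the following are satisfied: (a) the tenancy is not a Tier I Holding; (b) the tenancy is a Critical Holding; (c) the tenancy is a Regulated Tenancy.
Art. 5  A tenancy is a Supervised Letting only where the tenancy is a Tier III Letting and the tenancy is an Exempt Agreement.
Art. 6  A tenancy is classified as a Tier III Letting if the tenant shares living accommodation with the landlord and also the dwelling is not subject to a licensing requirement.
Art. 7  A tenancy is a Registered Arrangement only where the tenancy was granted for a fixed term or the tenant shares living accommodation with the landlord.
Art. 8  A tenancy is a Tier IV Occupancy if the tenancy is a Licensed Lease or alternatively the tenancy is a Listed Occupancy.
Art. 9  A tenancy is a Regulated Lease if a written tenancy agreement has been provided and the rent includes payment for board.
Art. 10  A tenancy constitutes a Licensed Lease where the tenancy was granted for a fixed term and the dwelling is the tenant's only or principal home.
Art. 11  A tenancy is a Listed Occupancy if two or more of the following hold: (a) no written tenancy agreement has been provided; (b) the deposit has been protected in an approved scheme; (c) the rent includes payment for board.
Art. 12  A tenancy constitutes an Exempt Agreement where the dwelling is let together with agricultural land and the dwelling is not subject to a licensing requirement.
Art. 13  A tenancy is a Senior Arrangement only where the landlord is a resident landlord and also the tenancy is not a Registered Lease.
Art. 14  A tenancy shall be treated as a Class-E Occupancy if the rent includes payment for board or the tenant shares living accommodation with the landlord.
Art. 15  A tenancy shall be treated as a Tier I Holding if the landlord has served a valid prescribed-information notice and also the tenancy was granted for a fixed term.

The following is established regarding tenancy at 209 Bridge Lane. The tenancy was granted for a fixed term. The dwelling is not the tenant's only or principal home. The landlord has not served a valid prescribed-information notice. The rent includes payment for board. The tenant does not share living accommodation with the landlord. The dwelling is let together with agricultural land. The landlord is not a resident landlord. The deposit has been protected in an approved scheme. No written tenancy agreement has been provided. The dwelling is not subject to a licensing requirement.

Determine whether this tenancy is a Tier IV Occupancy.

Yes

article 10 — Licensed Lease: [the tenancy was granted for a fixed term? yes] AND [the dwelling is the tenant's only or principal home? no] → not satisfied.
article 11 — Listed Occupancy: no written tenancy agreement has been provided? yes; the deposit has been protected in an approved scheme? yes; the rent includes payment for board? yes — 3 of 3 hold (need ≥2) → satisfied.
article 8 — Tier IV Occupancy: [Licensed Lease (article 10)? no] OR [Listed Occupancy (article 11)? yes] → satisfied.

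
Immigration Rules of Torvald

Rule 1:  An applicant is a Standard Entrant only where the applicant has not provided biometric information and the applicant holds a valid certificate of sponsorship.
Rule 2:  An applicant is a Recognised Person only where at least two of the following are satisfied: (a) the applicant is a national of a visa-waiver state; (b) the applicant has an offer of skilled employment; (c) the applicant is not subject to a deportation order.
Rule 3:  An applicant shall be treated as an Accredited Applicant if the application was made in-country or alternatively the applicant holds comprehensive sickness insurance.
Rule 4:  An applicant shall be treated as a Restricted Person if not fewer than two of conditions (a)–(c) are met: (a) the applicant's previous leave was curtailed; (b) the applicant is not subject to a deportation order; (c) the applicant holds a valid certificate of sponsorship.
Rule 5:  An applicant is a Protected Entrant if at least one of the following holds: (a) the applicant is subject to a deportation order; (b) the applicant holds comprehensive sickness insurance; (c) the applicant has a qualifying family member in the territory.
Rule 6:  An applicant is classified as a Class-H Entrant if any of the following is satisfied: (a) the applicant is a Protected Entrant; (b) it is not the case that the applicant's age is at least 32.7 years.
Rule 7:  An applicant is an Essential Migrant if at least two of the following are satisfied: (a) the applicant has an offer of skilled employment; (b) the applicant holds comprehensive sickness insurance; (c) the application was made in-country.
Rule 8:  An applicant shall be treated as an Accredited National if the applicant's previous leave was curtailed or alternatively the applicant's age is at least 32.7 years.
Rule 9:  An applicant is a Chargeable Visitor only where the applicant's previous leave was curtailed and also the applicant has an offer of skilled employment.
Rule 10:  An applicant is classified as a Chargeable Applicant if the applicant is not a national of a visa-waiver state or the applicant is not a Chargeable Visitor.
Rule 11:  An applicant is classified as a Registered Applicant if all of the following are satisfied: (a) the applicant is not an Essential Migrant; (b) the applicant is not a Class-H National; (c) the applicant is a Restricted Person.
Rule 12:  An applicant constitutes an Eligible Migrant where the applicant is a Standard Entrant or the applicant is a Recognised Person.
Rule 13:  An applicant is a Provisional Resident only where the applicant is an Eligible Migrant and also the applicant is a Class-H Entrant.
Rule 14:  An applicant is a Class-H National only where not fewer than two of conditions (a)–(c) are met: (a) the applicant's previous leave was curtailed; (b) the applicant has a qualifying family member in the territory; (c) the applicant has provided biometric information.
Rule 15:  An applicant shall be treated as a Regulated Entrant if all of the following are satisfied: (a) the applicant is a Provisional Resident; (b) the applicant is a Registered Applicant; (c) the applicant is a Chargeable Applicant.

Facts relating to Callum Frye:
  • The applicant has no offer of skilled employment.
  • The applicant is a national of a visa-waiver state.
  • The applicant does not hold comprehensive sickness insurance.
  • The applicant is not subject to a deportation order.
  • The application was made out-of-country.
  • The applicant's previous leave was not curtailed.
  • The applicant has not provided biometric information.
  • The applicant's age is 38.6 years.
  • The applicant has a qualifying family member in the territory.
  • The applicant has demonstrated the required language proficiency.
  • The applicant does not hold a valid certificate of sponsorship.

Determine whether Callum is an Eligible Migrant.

Under rule 1: the applicant has not provided biometric information? yes; and the applicant holds a valid certificate of sponsorship? no. So the applicant is not a Standard Entrant.
Under rule 2: the applicant is a national of a visa-waiver state? yes; the applicant has an offer of skilled employment? no; the applicant is not subject to a deportation order? yes — 2 of 3 hold (need ≥2) → satisfied.
Under rule 12: Standard Entrant (rule 1)? no; or Recognised Person (rule 2)? yes. So the applicant is an Eligible Migrant.

Yes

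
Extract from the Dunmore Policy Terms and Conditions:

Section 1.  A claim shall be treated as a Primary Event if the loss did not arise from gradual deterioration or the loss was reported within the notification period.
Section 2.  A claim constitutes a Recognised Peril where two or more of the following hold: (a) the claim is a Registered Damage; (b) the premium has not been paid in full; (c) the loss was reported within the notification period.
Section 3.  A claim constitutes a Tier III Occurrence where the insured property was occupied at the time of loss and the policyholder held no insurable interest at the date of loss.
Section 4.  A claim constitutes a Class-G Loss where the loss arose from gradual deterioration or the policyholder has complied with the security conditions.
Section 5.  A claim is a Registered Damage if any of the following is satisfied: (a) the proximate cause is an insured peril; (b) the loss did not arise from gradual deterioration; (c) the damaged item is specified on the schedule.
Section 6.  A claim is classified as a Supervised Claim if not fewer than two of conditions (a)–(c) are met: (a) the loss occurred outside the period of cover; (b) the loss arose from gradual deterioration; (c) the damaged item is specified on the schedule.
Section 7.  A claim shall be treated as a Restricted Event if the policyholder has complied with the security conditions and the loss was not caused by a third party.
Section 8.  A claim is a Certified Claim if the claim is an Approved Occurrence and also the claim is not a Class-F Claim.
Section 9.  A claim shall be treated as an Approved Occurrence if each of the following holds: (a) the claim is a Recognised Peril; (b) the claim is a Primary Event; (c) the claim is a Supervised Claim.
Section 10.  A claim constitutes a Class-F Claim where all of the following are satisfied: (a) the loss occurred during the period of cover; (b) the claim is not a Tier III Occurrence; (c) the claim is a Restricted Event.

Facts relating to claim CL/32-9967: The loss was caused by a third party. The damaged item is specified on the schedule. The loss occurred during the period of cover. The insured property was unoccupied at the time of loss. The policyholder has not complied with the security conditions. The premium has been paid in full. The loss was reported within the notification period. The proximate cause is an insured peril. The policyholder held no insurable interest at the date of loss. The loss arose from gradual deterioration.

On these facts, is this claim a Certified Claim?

section 5 — Registered Damage: [the proximate cause is an insured peril? yes] OR [the loss did not arise from gradual deterioration? no] OR [the damaged item is specified on the schedule? yes] → satisfied.
section 2 — Recognised Peril: Registered Damage (section 5)? yes; the premium has not been paid in full? no; the loss was reported within the notification period? yes — 2 of 3 hold (need ≥2) → satisfied.
section 1 — Primary Event: [the loss did not arise from gradual deterioration? no] OR [the loss was reported within the notification period? yes] → satisfied.
section 6 — Supervised Claim: the loss occurred outside the period of cover? no; the loss arose from gradual deterioration? yes; the damaged item is specified on the schedule? yes — 2 of 3 hold (need ≥2) → satisfied.
section 9 — Approved Occurrence: [Recognised Peril (section 2)? yes] AND [Primary Event (section 1)? yes] AND [Supervised Claim (section 6)? yes] → satisfied.
section 3 — Tier III Occurrence: [the insured property was occupied at the time of loss? no] AND [the policyholder held no insurable interest at the date of loss? yes] → not satisfied.
section 7 — Restricted Event: [the policyholder has complied with the security conditions? no] AND [the loss was not caused by a third party? no] → not satisfied.
section 10 — Class-F Claim: [the loss occurred during the period of cover? yes] AND [not a Tier III Occurrence (section 3)? yes] AND [Restricted Event (section 7)? no] → not satisfied.
section 8 — Certified Claim: [Approved Occurrence (section 9)? yes] AND [not a Class-F Claim (section 10)? yes] → satisfied.

Yes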